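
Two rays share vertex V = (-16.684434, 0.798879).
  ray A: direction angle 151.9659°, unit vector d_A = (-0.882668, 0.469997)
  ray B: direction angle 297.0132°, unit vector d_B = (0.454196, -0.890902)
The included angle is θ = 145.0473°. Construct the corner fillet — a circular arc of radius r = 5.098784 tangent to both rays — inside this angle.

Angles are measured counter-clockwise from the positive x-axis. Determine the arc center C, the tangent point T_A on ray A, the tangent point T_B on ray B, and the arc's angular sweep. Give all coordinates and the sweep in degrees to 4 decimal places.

center=(-20.4978,-2.9472) T_A=(-18.1014,1.5534) T_B=(-15.9553,-0.6313) sweep=34.9527

bisector direction at 224.4896° = (-0.713378,-0.700779)
center distance |VC| = r/sin(θ/2) = 5.098784/sin(72.5237°) = 5.345528
C = V + |VC|·bis = (-20.4978,-2.9472)
T_A = V + ((C−V)·d_A)·d_A = V + 1.6053·d_A = (-18.1014,1.5534)
T_B = V + ((C−V)·d_B)·d_B = V + 1.6053·d_B = (-15.9553,-0.6313)
sweep = 180° − θ = 34.9527°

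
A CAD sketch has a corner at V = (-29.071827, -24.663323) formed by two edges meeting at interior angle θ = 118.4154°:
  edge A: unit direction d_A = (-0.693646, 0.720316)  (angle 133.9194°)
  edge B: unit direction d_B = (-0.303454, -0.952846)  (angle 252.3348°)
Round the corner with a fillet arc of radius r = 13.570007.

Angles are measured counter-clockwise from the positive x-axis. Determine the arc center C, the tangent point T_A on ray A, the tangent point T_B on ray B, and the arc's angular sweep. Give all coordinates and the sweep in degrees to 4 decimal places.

center=(-44.4560,-28.2510) T_A=(-34.6813,-18.8382) T_B=(-31.5258,-32.3689) sweep=61.5846

bisector direction at 193.1271° = (-0.973869,-0.227112)
center distance |VC| = r/sin(θ/2) = 13.570007/sin(59.2077°) = 15.796919
C = V + |VC|·bis = (-44.4560,-28.2510)
T_A = V + ((C−V)·d_A)·d_A = V + 8.0869·d_A = (-34.6813,-18.8382)
T_B = V + ((C−V)·d_B)·d_B = V + 8.0869·d_B = (-31.5258,-32.3689)
sweep = 180° − θ = 61.5846°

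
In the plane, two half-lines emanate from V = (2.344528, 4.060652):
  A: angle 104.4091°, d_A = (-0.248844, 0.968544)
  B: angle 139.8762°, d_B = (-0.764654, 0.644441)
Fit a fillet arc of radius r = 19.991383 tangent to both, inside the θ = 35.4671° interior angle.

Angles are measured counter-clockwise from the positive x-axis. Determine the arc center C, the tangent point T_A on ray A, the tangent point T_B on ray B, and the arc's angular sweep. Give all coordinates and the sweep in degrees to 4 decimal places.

bisector direction at 122.1427° = (-0.532029,0.846726)
center distance |VC| = r/sin(θ/2) = 19.991383/sin(17.7336°) = 65.633564
C = V + |VC|·bis = (-32.5744,59.6343)
T_A = V + ((C−V)·d_A)·d_A = V + 62.5149·d_A = (-13.2119,64.6090)
T_B = V + ((C−V)·d_B)·d_B = V + 62.5149·d_B = (-45.4577,44.3478)
sweep = 180° − θ = 144.5329°

center=(-32.5744,59.6343) T_A=(-13.2119,64.6090) T_B=(-45.4577,44.3478) sweep=144.5329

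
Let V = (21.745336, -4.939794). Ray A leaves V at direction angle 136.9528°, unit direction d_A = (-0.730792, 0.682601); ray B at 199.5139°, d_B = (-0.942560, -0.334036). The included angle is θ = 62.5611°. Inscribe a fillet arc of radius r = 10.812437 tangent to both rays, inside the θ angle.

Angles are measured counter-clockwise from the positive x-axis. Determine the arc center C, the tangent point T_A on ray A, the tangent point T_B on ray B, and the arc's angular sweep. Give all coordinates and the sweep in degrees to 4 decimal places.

bisector direction at 168.2334° = (-0.978986,0.203926)
center distance |VC| = r/sin(θ/2) = 10.812437/sin(31.2806°) = 20.824023
C = V + |VC|·bis = (1.3589,-0.6932)
T_A = V + ((C−V)·d_A)·d_A = V + 17.7969·d_A = (8.7395,7.2084)
T_B = V + ((C−V)·d_B)·d_B = V + 17.7969·d_B = (4.9706,-10.8846)
sweep = 180° − θ = 117.4389°

center=(1.3589,-0.6932) T_A=(8.7395,7.2084) T_B=(4.9706,-10.8846) sweep=117.4389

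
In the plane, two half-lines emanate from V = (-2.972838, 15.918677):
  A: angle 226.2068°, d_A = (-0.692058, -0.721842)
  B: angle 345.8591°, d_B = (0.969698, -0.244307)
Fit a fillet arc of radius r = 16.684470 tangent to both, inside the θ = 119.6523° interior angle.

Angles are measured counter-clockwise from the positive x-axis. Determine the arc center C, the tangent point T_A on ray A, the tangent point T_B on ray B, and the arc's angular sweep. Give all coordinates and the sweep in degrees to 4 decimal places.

center=(2.3575,-2.6301) T_A=(-9.6861,8.9165) T_B=(6.4336,13.5488) sweep=60.3477

bisector direction at 286.0329° = (0.276190,-0.961103)
center distance |VC| = r/sin(θ/2) = 16.684470/sin(59.8261°) = 19.299465
C = V + |VC|·bis = (2.3575,-2.6301)
T_A = V + ((C−V)·d_A)·d_A = V + 9.7004·d_A = (-9.6861,8.9165)
T_B = V + ((C−V)·d_B)·d_B = V + 9.7004·d_B = (6.4336,13.5488)
sweep = 180° − θ = 60.3477°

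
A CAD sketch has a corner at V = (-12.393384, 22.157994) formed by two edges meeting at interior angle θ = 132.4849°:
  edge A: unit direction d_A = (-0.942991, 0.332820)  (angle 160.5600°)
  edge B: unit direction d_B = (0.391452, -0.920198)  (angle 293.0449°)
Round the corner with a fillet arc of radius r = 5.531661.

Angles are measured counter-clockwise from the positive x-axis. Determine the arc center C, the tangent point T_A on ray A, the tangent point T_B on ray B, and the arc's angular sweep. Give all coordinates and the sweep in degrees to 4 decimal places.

bisector direction at 226.8024° = (-0.684516,-0.728998)
center distance |VC| = r/sin(θ/2) = 5.531661/sin(66.2425°) = 6.043824
C = V + |VC|·bis = (-16.5305,17.7521)
T_A = V + ((C−V)·d_A)·d_A = V + 2.4349·d_A = (-14.6894,22.9684)
T_B = V + ((C−V)·d_B)·d_B = V + 2.4349·d_B = (-11.4403,19.9174)
sweep = 180° − θ = 47.5151°

center=(-16.5305,17.7521) T_A=(-14.6894,22.9684) T_B=(-11.4403,19.9174) sweep=47.5151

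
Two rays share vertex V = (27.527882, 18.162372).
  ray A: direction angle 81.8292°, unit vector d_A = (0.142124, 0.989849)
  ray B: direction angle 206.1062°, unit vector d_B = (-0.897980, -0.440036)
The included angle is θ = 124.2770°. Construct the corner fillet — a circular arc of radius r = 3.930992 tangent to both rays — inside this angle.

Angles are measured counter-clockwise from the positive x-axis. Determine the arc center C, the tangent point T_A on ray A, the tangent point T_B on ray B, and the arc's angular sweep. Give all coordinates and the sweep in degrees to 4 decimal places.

center=(23.9321,20.7779) T_A=(27.8232,20.2193) T_B=(25.6619,17.2480) sweep=55.7230

bisector direction at 143.9677° = (-0.808686,0.588241)
center distance |VC| = r/sin(θ/2) = 3.930992/sin(62.1385°) = 4.446422
C = V + |VC|·bis = (23.9321,20.7779)
T_A = V + ((C−V)·d_A)·d_A = V + 2.0780·d_A = (27.8232,20.2193)
T_B = V + ((C−V)·d_B)·d_B = V + 2.0780·d_B = (25.6619,17.2480)
sweep = 180° − θ = 55.7230°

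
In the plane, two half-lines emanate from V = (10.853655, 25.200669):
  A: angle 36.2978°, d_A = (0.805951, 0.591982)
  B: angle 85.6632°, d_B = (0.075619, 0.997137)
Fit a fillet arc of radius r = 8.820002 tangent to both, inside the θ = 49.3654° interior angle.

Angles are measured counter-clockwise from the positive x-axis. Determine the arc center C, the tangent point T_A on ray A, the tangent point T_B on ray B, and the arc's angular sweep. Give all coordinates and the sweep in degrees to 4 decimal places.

center=(21.0996,43.6701) T_A=(26.3209,36.5616) T_B=(12.3049,44.3370) sweep=130.6346

bisector direction at 60.9805° = (0.485107,0.874455)
center distance |VC| = r/sin(θ/2) = 8.820002/sin(24.6827°) = 21.121062
C = V + |VC|·bis = (21.0996,43.6701)
T_A = V + ((C−V)·d_A)·d_A = V + 19.1913·d_A = (26.3209,36.5616)
T_B = V + ((C−V)·d_B)·d_B = V + 19.1913·d_B = (12.3049,44.3370)
sweep = 180° − θ = 130.6346°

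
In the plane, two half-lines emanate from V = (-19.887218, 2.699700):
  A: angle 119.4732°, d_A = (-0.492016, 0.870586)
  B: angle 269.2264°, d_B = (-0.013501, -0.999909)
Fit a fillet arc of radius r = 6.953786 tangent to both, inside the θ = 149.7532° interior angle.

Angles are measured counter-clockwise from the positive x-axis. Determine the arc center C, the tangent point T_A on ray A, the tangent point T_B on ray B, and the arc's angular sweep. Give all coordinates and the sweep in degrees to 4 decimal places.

center=(-26.8657,0.9144) T_A=(-20.8119,4.3358) T_B=(-19.9126,0.8205) sweep=30.2468

bisector direction at 194.3498° = (-0.968801,-0.247841)
center distance |VC| = r/sin(θ/2) = 6.953786/sin(74.8766°) = 7.203263
C = V + |VC|·bis = (-26.8657,0.9144)
T_A = V + ((C−V)·d_A)·d_A = V + 1.8793·d_A = (-20.8119,4.3358)
T_B = V + ((C−V)·d_B)·d_B = V + 1.8793·d_B = (-19.9126,0.8205)
sweep = 180° − θ = 30.2468°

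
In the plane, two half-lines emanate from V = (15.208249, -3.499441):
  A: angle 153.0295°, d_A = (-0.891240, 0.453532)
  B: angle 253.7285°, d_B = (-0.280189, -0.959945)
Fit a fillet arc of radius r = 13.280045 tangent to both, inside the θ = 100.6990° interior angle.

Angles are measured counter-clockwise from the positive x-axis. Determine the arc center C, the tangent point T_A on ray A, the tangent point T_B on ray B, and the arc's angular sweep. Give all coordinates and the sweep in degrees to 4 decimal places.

bisector direction at 203.3790° = (-0.917900,-0.396811)
center distance |VC| = r/sin(θ/2) = 13.280045/sin(50.3495°) = 17.247907
C = V + |VC|·bis = (-0.6236,-10.3436)
T_A = V + ((C−V)·d_A)·d_A = V + 11.0059·d_A = (5.3993,1.4921)
T_B = V + ((C−V)·d_B)·d_B = V + 11.0059·d_B = (12.1245,-14.0645)
sweep = 180° − θ = 79.3010°

center=(-0.6236,-10.3436) T_A=(5.3993,1.4921) T_B=(12.1245,-14.0645) sweep=79.3010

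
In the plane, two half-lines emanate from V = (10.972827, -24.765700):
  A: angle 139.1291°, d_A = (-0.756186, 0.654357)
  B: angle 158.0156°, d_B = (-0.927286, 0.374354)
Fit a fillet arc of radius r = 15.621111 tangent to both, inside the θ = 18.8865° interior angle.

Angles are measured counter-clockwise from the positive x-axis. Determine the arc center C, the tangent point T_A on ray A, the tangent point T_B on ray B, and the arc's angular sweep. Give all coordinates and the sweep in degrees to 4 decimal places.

bisector direction at 148.5724° = (-0.853299,0.521421)
center distance |VC| = r/sin(θ/2) = 15.621111/sin(9.4433°) = 95.209670
C = V + |VC|·bis = (-70.2695,24.8787)
T_A = V + ((C−V)·d_A)·d_A = V + 93.9194·d_A = (-60.0477,36.6911)
T_B = V + ((C−V)·d_B)·d_B = V + 93.9194·d_B = (-76.1173,10.3934)
sweep = 180° − θ = 161.1135°

center=(-70.2695,24.8787) T_A=(-60.0477,36.6911) T_B=(-76.1173,10.3934) sweep=161.1135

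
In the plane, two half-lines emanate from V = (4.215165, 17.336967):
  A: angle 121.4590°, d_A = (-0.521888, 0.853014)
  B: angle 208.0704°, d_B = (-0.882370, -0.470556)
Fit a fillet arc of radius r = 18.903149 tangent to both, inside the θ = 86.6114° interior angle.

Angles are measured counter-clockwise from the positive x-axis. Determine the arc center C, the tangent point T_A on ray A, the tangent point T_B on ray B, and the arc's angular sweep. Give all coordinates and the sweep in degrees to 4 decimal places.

center=(-22.3762,24.5793) T_A=(-6.2516,34.4446) T_B=(-13.4812,7.8997) sweep=93.3886

bisector direction at 164.7647° = (-0.964855,0.262784)
center distance |VC| = r/sin(θ/2) = 18.903149/sin(43.3057°) = 27.560000
C = V + |VC|·bis = (-22.3762,24.5793)
T_A = V + ((C−V)·d_A)·d_A = V + 20.0555·d_A = (-6.2516,34.4446)
T_B = V + ((C−V)·d_B)·d_B = V + 20.0555·d_B = (-13.4812,7.8997)
sweep = 180° − θ = 93.3886°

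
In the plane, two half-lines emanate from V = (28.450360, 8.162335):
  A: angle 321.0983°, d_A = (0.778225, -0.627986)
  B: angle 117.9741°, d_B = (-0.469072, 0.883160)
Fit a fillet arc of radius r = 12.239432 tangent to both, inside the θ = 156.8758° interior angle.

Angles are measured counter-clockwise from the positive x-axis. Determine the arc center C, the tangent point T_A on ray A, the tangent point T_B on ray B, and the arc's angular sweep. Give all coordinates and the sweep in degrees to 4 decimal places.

center=(38.0852,16.1149) T_A=(30.3990,6.5899) T_B=(27.2758,10.3737) sweep=23.1242

bisector direction at 39.5362° = (0.771223,0.636566)
center distance |VC| = r/sin(θ/2) = 12.239432/sin(78.4379°) = 12.492938
C = V + |VC|·bis = (38.0852,16.1149)
T_A = V + ((C−V)·d_A)·d_A = V + 2.5040·d_A = (30.3990,6.5899)
T_B = V + ((C−V)·d_B)·d_B = V + 2.5040·d_B = (27.2758,10.3737)
sweep = 180° − θ = 23.1242°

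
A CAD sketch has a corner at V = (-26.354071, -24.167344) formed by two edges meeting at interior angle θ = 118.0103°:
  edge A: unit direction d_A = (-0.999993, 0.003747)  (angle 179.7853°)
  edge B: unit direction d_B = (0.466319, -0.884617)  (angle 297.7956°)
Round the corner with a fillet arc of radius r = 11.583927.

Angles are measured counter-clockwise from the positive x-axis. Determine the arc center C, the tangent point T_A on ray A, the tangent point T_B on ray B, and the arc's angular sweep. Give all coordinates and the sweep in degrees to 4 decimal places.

bisector direction at 238.7904° = (-0.518170,-0.855278)
center distance |VC| = r/sin(θ/2) = 11.583927/sin(59.0052°) = 13.513466
C = V + |VC|·bis = (-33.3563,-35.7251)
T_A = V + ((C−V)·d_A)·d_A = V + 6.9589·d_A = (-33.3129,-24.1413)
T_B = V + ((C−V)·d_B)·d_B = V + 6.9589·d_B = (-23.1090,-30.3233)
sweep = 180° − θ = 61.9897°

center=(-33.3563,-35.7251) T_A=(-33.3129,-24.1413) T_B=(-23.1090,-30.3233) sweep=61.9897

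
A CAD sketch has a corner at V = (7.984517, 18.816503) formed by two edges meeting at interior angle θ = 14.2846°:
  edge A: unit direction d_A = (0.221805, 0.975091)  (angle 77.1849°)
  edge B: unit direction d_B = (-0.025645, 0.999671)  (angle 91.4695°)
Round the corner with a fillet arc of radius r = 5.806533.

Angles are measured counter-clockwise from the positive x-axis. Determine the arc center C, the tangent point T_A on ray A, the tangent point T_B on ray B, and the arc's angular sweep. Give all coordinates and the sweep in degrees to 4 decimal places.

center=(12.6008,65.2889) T_A=(18.2627,64.0009) T_B=(6.7962,65.1399) sweep=165.7154

bisector direction at 84.3272° = (0.098847,0.995103)
center distance |VC| = r/sin(θ/2) = 5.806533/sin(7.1423°) = 46.701066
C = V + |VC|·bis = (12.6008,65.2889)
T_A = V + ((C−V)·d_A)·d_A = V + 46.3387·d_A = (18.2627,64.0009)
T_B = V + ((C−V)·d_B)·d_B = V + 46.3387·d_B = (6.7962,65.1399)
sweep = 180° − θ = 165.7154°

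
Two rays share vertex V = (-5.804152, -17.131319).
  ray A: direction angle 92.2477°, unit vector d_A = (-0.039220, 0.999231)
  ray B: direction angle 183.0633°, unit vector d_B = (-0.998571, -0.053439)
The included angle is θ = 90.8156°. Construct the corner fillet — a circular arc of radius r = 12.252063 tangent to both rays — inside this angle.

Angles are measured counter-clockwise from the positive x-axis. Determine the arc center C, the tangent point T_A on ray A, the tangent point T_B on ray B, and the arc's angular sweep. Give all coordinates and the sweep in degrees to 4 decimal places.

bisector direction at 137.6555° = (-0.739108,0.673587)
center distance |VC| = r/sin(θ/2) = 12.252063/sin(45.4078°) = 17.205015
C = V + |VC|·bis = (-18.5205,-5.5422)
T_A = V + ((C−V)·d_A)·d_A = V + 12.0789·d_A = (-6.2779,-5.0617)
T_B = V + ((C−V)·d_B)·d_B = V + 12.0789·d_B = (-17.8658,-17.7768)
sweep = 180° − θ = 89.1844°

center=(-18.5205,-5.5422) T_A=(-6.2779,-5.0617) T_B=(-17.8658,-17.7768) sweep=89.1844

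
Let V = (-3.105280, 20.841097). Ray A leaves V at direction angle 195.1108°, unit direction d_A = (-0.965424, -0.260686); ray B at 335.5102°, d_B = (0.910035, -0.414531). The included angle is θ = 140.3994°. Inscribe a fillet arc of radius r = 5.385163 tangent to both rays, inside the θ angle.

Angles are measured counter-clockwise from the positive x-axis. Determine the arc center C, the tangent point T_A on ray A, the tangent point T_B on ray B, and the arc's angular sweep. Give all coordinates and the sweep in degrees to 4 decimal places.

center=(-3.5732,15.1367) T_A=(-4.9771,20.3357) T_B=(-1.3409,20.0374) sweep=39.6006

bisector direction at 265.3105° = (-0.081756,-0.996652)
center distance |VC| = r/sin(θ/2) = 5.385163/sin(70.1997°) = 5.723545
C = V + |VC|·bis = (-3.5732,15.1367)
T_A = V + ((C−V)·d_A)·d_A = V + 1.9388·d_A = (-4.9771,20.3357)
T_B = V + ((C−V)·d_B)·d_B = V + 1.9388·d_B = (-1.3409,20.0374)
sweep = 180° − θ = 39.6006°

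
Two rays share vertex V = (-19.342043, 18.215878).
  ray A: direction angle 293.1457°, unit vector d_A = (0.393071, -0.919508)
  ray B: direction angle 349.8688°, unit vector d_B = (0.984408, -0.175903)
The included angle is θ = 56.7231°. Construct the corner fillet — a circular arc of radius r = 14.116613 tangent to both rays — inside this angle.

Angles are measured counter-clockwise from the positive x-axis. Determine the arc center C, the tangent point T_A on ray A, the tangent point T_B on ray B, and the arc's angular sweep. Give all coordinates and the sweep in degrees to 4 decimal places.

bisector direction at 321.5072° = (0.782687,-0.622416)
center distance |VC| = r/sin(θ/2) = 14.116613/sin(28.3616°) = 29.717071
C = V + |VC|·bis = (3.9171,-0.2805)
T_A = V + ((C−V)·d_A)·d_A = V + 26.1501·d_A = (-9.0632,-5.8293)
T_B = V + ((C−V)·d_B)·d_B = V + 26.1501·d_B = (6.4003,13.6160)
sweep = 180° − θ = 123.2769°

center=(3.9171,-0.2805) T_A=(-9.0632,-5.8293) T_B=(6.4003,13.6160) sweep=123.2769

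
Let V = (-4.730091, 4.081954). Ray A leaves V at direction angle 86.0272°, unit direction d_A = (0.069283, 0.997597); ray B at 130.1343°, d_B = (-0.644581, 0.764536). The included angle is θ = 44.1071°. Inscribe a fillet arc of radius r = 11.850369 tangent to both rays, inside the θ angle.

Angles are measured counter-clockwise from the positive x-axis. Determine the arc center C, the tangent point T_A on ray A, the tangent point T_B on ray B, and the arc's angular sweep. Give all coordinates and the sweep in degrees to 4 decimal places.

bisector direction at 108.0807° = (-0.310357,0.950620)
center distance |VC| = r/sin(θ/2) = 11.850369/sin(22.0536°) = 31.561175
C = V + |VC|·bis = (-14.5253,34.0846)
T_A = V + ((C−V)·d_A)·d_A = V + 29.2519·d_A = (-2.7034,33.2636)
T_B = V + ((C−V)·d_B)·d_B = V + 29.2519·d_B = (-23.5854,26.4461)
sweep = 180° − θ = 135.8929°

center=(-14.5253,34.0846) T_A=(-2.7034,33.2636) T_B=(-23.5854,26.4461) sweep=135.8929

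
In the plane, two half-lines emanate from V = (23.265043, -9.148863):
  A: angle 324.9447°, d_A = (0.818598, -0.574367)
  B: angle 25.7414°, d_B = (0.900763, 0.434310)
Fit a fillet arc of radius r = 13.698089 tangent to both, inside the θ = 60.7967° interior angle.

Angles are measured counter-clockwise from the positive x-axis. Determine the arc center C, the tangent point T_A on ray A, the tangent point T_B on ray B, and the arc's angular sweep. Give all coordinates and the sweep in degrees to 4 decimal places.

bisector direction at 355.3431° = (0.996699,-0.081190)
center distance |VC| = r/sin(θ/2) = 13.698089/sin(30.3984°) = 27.070845
C = V + |VC|·bis = (50.2465,-11.3467)
T_A = V + ((C−V)·d_A)·d_A = V + 23.3494·d_A = (42.3788,-22.5600)
T_B = V + ((C−V)·d_B)·d_B = V + 23.3494·d_B = (44.2973,0.9920)
sweep = 180° − θ = 119.2033°

center=(50.2465,-11.3467) T_A=(42.3788,-22.5600) T_B=(44.2973,0.9920) sweep=119.2033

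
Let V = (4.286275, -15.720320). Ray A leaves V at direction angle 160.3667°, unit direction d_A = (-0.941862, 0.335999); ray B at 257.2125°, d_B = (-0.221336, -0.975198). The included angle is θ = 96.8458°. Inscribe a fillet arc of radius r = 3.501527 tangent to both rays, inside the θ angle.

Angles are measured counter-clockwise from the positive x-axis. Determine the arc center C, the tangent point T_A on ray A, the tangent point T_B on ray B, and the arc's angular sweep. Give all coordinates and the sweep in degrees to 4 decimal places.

center=(0.1841,-17.9746) T_A=(1.3606,-14.6766) T_B=(3.5987,-18.7496) sweep=83.1542

bisector direction at 208.7896° = (-0.876394,-0.481595)
center distance |VC| = r/sin(θ/2) = 3.501527/sin(48.4229°) = 4.680789
C = V + |VC|·bis = (0.1841,-17.9746)
T_A = V + ((C−V)·d_A)·d_A = V + 3.1063·d_A = (1.3606,-14.6766)
T_B = V + ((C−V)·d_B)·d_B = V + 3.1063·d_B = (3.5987,-18.7496)
sweep = 180° − θ = 83.1542°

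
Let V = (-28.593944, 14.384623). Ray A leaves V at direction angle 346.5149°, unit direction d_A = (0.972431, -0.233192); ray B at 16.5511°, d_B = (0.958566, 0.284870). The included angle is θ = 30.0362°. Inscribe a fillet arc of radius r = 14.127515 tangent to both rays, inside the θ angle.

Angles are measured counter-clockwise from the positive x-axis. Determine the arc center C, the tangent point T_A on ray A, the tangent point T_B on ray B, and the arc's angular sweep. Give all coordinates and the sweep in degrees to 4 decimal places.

bisector direction at 1.5330° = (0.999642,0.026753)
center distance |VC| = r/sin(θ/2) = 14.127515/sin(15.0181°) = 54.520251
C = V + |VC|·bis = (25.9068,15.8432)
T_A = V + ((C−V)·d_A)·d_A = V + 52.6581·d_A = (22.6124,2.1052)
T_B = V + ((C−V)·d_B)·d_B = V + 52.6581·d_B = (21.8823,29.3853)
sweep = 180° − θ = 149.9638°

center=(25.9068,15.8432) T_A=(22.6124,2.1052) T_B=(21.8823,29.3853) sweep=149.9638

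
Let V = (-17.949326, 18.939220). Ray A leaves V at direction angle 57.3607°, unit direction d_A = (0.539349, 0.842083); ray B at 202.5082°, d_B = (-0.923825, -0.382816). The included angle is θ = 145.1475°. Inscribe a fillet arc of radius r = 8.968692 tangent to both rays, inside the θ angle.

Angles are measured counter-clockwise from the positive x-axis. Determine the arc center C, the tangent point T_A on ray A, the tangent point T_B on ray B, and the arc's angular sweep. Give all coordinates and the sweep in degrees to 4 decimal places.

bisector direction at 129.9344° = (-0.641911,0.766779)
center distance |VC| = r/sin(θ/2) = 8.968692/sin(72.5738°) = 9.400128
C = V + |VC|·bis = (-23.9834,26.1470)
T_A = V + ((C−V)·d_A)·d_A = V + 2.8151·d_A = (-16.4310,21.3098)
T_B = V + ((C−V)·d_B)·d_B = V + 2.8151·d_B = (-20.5500,17.8615)
sweep = 180° − θ = 34.8525°

center=(-23.9834,26.1470) T_A=(-16.4310,21.3098) T_B=(-20.5500,17.8615) sweep=34.8525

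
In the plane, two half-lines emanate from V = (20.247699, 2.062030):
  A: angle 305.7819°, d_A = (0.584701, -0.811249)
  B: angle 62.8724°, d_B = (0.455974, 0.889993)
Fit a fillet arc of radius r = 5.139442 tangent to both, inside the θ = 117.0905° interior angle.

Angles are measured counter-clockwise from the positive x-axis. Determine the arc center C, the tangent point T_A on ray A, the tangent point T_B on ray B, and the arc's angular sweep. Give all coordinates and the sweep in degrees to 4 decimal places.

bisector direction at 4.3272° = (0.997149,0.075451)
center distance |VC| = r/sin(θ/2) = 5.139442/sin(58.5453°) = 6.024766
C = V + |VC|·bis = (26.2553,2.5166)
T_A = V + ((C−V)·d_A)·d_A = V + 3.1439·d_A = (22.0859,-0.4884)
T_B = V + ((C−V)·d_B)·d_B = V + 3.1439·d_B = (21.6812,4.8601)
sweep = 180° − θ = 62.9095°

center=(26.2553,2.5166) T_A=(22.0859,-0.4884) T_B=(21.6812,4.8601) sweep=62.9095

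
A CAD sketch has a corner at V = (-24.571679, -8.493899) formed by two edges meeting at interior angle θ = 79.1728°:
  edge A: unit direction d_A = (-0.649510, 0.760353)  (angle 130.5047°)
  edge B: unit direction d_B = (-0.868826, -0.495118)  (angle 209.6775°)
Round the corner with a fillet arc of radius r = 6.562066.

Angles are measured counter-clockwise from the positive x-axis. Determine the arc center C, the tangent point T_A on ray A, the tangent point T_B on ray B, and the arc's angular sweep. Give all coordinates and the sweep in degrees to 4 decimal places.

bisector direction at 170.0911° = (-0.985083,0.172082)
center distance |VC| = r/sin(θ/2) = 6.562066/sin(39.5864°) = 10.297619
C = V + |VC|·bis = (-34.7157,-6.7219)
T_A = V + ((C−V)·d_A)·d_A = V + 7.9360·d_A = (-29.7262,-2.4597)
T_B = V + ((C−V)·d_B)·d_B = V + 7.9360·d_B = (-31.4667,-12.4232)
sweep = 180° − θ = 100.8272°

center=(-34.7157,-6.7219) T_A=(-29.7262,-2.4597) T_B=(-31.4667,-12.4232) sweep=100.8272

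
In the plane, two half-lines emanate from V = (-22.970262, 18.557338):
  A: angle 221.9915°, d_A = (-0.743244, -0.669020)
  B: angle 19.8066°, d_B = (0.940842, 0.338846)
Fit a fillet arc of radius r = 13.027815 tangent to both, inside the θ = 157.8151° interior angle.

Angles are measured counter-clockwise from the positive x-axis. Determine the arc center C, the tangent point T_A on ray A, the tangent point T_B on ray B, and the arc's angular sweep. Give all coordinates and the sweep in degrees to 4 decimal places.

bisector direction at 300.8991° = (0.513527,-0.858073)
center distance |VC| = r/sin(θ/2) = 13.027815/sin(78.9076°) = 13.275834
C = V + |VC|·bis = (-16.1528,7.1657)
T_A = V + ((C−V)·d_A)·d_A = V + 2.5542·d_A = (-24.8686,16.8485)
T_B = V + ((C−V)·d_B)·d_B = V + 2.5542·d_B = (-20.5672,19.4228)
sweep = 180° − θ = 22.1849°

center=(-16.1528,7.1657) T_A=(-24.8686,16.8485) T_B=(-20.5672,19.4228) sweep=22.1849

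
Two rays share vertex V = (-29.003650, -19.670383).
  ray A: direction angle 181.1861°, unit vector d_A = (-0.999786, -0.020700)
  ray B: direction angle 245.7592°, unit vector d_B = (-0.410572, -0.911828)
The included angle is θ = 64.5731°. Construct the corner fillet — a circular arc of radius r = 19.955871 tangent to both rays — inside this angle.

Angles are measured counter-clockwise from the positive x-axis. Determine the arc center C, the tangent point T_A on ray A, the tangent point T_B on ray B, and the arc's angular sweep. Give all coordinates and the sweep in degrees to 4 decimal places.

center=(-60.1673,-40.2758) T_A=(-60.5804,-20.3242) T_B=(-41.9710,-48.4691) sweep=115.4269

bisector direction at 213.4727° = (-0.834149,-0.551539)
center distance |VC| = r/sin(θ/2) = 19.955871/sin(32.2865°) = 37.359777
C = V + |VC|·bis = (-60.1673,-40.2758)
T_A = V + ((C−V)·d_A)·d_A = V + 31.5835·d_A = (-60.5804,-20.3242)
T_B = V + ((C−V)·d_B)·d_B = V + 31.5835·d_B = (-41.9710,-48.4691)
sweep = 180° − θ = 115.4269°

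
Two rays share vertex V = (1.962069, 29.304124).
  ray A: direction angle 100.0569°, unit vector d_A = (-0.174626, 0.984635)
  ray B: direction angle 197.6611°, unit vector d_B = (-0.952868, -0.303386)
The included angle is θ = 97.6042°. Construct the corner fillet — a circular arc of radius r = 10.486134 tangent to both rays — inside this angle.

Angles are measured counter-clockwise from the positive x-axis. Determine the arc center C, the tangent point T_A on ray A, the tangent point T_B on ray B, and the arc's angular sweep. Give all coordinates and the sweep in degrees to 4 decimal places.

center=(-9.9659,36.5112) T_A=(0.3591,38.3423) T_B=(-6.7845,26.5193) sweep=82.3958

bisector direction at 148.8590° = (-0.855897,0.517146)
center distance |VC| = r/sin(θ/2) = 10.486134/sin(48.8021°) = 13.936191
C = V + |VC|·bis = (-9.9659,36.5112)
T_A = V + ((C−V)·d_A)·d_A = V + 9.1792·d_A = (0.3591,38.3423)
T_B = V + ((C−V)·d_B)·d_B = V + 9.1792·d_B = (-6.7845,26.5193)
sweep = 180° − θ = 82.3958°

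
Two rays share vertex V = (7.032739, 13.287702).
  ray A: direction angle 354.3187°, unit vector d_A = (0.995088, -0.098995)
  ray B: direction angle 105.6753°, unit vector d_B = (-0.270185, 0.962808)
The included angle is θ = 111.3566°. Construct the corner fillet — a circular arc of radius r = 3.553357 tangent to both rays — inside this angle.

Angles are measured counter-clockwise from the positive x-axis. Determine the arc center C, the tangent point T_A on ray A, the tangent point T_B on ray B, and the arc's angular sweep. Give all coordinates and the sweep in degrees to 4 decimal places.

center=(9.7985,16.5835) T_A=(9.4467,13.0475) T_B=(6.3773,15.6234) sweep=68.6434

bisector direction at 49.9970° = (0.642828,0.766011)
center distance |VC| = r/sin(θ/2) = 3.553357/sin(55.6783°) = 4.302485
C = V + |VC|·bis = (9.7985,16.5835)
T_A = V + ((C−V)·d_A)·d_A = V + 2.4259·d_A = (9.4467,13.0475)
T_B = V + ((C−V)·d_B)·d_B = V + 2.4259·d_B = (6.3773,15.6234)
sweep = 180° − θ = 68.6434°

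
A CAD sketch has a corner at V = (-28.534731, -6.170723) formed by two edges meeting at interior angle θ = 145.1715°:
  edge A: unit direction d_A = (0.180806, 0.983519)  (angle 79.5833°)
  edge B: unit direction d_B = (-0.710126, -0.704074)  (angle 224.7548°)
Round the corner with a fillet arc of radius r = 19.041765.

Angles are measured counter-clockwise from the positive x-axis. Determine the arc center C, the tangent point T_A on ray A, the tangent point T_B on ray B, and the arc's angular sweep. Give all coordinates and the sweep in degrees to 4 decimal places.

bisector direction at 152.1690° = (-0.884329,0.466864)
center distance |VC| = r/sin(θ/2) = 19.041765/sin(72.5858°) = 19.956450
C = V + |VC|·bis = (-46.1828,3.1462)
T_A = V + ((C−V)·d_A)·d_A = V + 5.9725·d_A = (-27.4549,-0.2966)
T_B = V + ((C−V)·d_B)·d_B = V + 5.9725·d_B = (-32.7760,-10.3758)
sweep = 180° − θ = 34.8285°

center=(-46.1828,3.1462) T_A=(-27.4549,-0.2966) T_B=(-32.7760,-10.3758) sweep=34.8285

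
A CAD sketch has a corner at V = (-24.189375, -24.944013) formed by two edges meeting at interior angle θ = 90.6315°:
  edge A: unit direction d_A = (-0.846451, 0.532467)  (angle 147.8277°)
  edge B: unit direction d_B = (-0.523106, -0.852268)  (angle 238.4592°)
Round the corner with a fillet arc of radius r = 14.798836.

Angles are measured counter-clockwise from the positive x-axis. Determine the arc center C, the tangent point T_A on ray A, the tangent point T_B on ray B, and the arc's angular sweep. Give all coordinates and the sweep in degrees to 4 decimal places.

bisector direction at 193.1435° = (-0.973804,-0.227390)
center distance |VC| = r/sin(θ/2) = 14.798836/sin(45.3158°) = 20.814326
C = V + |VC|·bis = (-44.4584,-29.6770)
T_A = V + ((C−V)·d_A)·d_A = V + 14.6366·d_A = (-36.5786,-17.1505)
T_B = V + ((C−V)·d_B)·d_B = V + 14.6366·d_B = (-31.8459,-37.4183)
sweep = 180° − θ = 89.3685°

center=(-44.4584,-29.6770) T_A=(-36.5786,-17.1505) T_B=(-31.8459,-37.4183) sweep=89.3685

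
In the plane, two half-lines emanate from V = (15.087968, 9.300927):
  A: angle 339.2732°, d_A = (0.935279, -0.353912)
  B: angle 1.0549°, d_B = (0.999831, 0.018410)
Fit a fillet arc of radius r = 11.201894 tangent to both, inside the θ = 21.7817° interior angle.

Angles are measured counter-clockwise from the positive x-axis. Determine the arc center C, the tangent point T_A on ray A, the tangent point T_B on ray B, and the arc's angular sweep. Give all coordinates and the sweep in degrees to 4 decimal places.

bisector direction at 350.1640° = (0.985301,-0.170828)
center distance |VC| = r/sin(θ/2) = 11.201894/sin(10.8909°) = 59.288534
C = V + |VC|·bis = (73.5050,-0.8272)
T_A = V + ((C−V)·d_A)·d_A = V + 58.2207·d_A = (69.5405,-11.3041)
T_B = V + ((C−V)·d_B)·d_B = V + 58.2207·d_B = (73.2988,10.3728)
sweep = 180° − θ = 158.2183°

center=(73.5050,-0.8272) T_A=(69.5405,-11.3041) T_B=(73.2988,10.3728) sweep=158.2183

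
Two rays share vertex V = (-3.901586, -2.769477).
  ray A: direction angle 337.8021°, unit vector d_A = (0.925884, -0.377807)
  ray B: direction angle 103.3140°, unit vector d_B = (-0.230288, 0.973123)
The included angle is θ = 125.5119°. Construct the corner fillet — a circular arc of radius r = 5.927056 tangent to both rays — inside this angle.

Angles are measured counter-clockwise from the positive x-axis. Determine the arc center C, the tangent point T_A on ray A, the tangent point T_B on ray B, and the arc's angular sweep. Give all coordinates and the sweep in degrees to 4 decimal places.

center=(1.1634,1.5653) T_A=(-1.0759,-3.9225) T_B=(-4.6044,0.2004) sweep=54.4881

bisector direction at 40.5580° = (0.759748,0.650218)
center distance |VC| = r/sin(θ/2) = 5.927056/sin(62.7559°) = 6.666620
C = V + |VC|·bis = (1.1634,1.5653)
T_A = V + ((C−V)·d_A)·d_A = V + 3.0519·d_A = (-1.0759,-3.9225)
T_B = V + ((C−V)·d_B)·d_B = V + 3.0519·d_B = (-4.6044,0.2004)
sweep = 180° − θ = 54.4881°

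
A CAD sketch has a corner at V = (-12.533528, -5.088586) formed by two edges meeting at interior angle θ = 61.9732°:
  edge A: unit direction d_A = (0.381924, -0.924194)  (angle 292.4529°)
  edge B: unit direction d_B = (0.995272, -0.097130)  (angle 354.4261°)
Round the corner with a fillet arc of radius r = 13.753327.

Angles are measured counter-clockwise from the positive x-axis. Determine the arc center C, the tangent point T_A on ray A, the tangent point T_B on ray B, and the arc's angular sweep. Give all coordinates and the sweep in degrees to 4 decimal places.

bisector direction at 323.4395° = (0.803228,-0.595671)
center distance |VC| = r/sin(θ/2) = 13.753327/sin(30.9866°) = 26.713914
C = V + |VC|·bis = (8.9238,-21.0013)
T_A = V + ((C−V)·d_A)·d_A = V + 22.9015·d_A = (-3.7869,-26.2540)
T_B = V + ((C−V)·d_B)·d_B = V + 22.9015·d_B = (10.2597,-7.3130)
sweep = 180° − θ = 118.0268°

center=(8.9238,-21.0013) T_A=(-3.7869,-26.2540) T_B=(10.2597,-7.3130) sweep=118.0268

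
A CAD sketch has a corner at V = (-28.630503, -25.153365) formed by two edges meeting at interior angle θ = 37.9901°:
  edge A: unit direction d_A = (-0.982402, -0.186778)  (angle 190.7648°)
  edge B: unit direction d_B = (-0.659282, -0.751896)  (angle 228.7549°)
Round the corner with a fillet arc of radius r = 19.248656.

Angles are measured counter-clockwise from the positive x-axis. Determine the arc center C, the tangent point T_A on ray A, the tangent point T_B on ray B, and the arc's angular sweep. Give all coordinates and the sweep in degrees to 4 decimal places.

center=(-79.9691,-54.5075) T_A=(-83.5643,-35.5976) T_B=(-65.4961,-67.1978) sweep=142.0099

bisector direction at 209.7599° = (-0.868113,-0.496366)
center distance |VC| = r/sin(θ/2) = 19.248656/sin(18.9950°) = 59.138115
C = V + |VC|·bis = (-79.9691,-54.5075)
T_A = V + ((C−V)·d_A)·d_A = V + 55.9178·d_A = (-83.5643,-35.5976)
T_B = V + ((C−V)·d_B)·d_B = V + 55.9178·d_B = (-65.4961,-67.1978)
sweep = 180° − θ = 142.0099°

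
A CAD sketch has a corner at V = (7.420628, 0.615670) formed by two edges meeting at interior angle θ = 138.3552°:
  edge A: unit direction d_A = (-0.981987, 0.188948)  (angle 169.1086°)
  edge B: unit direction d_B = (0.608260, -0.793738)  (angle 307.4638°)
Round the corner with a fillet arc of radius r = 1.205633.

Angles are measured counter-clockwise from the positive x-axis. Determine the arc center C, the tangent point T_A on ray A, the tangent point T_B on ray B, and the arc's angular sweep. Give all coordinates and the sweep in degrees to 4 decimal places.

center=(6.7426,-0.4816) T_A=(6.9704,0.7023) T_B=(7.6995,0.2517) sweep=41.6448

bisector direction at 238.2862° = (-0.525677,-0.850685)
center distance |VC| = r/sin(θ/2) = 1.205633/sin(69.1776°) = 1.289879
C = V + |VC|·bis = (6.7426,-0.4816)
T_A = V + ((C−V)·d_A)·d_A = V + 0.4585·d_A = (6.9704,0.7023)
T_B = V + ((C−V)·d_B)·d_B = V + 0.4585·d_B = (7.6995,0.2517)
sweep = 180° − θ = 41.6448°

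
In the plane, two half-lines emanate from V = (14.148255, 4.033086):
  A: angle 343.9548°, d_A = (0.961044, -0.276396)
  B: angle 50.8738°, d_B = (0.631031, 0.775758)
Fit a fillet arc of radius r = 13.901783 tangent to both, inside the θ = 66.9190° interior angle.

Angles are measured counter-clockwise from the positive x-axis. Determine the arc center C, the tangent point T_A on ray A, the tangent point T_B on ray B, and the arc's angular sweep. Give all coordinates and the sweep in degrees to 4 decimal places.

bisector direction at 17.4143° = (0.954166,0.299279)
center distance |VC| = r/sin(θ/2) = 13.901783/sin(33.4595°) = 25.214199
C = V + |VC|·bis = (38.2068,11.5792)
T_A = V + ((C−V)·d_A)·d_A = V + 21.0356·d_A = (34.3644,-1.7811)
T_B = V + ((C−V)·d_B)·d_B = V + 21.0356·d_B = (27.4224,20.3516)
sweep = 180° − θ = 113.0810°

center=(38.2068,11.5792) T_A=(34.3644,-1.7811) T_B=(27.4224,20.3516) sweep=113.0810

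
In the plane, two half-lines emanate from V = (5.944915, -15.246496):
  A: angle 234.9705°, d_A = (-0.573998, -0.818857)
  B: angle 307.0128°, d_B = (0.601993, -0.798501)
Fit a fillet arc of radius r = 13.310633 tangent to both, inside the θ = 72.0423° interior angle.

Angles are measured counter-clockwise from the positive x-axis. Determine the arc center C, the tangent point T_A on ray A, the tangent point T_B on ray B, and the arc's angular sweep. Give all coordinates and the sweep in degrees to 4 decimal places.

bisector direction at 270.9916° = (0.017307,-0.999850)
center distance |VC| = r/sin(θ/2) = 13.310633/sin(36.0211°) = 22.633903
C = V + |VC|·bis = (6.3366,-37.8770)
T_A = V + ((C−V)·d_A)·d_A = V + 18.3063·d_A = (-4.5629,-30.2367)
T_B = V + ((C−V)·d_B)·d_B = V + 18.3063·d_B = (16.9652,-29.8641)
sweep = 180° − θ = 107.9577°

center=(6.3366,-37.8770) T_A=(-4.5629,-30.2367) T_B=(16.9652,-29.8641) sweep=107.9577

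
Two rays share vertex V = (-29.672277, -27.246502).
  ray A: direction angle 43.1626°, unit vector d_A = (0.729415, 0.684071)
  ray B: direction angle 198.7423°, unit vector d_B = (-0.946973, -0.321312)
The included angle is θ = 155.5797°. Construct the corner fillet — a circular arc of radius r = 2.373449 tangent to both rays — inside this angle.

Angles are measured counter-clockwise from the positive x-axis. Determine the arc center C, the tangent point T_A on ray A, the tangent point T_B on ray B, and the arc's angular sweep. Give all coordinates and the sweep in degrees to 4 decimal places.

bisector direction at 120.9524° = (-0.514327,0.857594)
center distance |VC| = r/sin(θ/2) = 2.373449/sin(77.7899°) = 2.428383
C = V + |VC|·bis = (-30.9213,-25.1639)
T_A = V + ((C−V)·d_A)·d_A = V + 0.5136·d_A = (-29.2977,-26.8952)
T_B = V + ((C−V)·d_B)·d_B = V + 0.5136·d_B = (-30.1586,-27.4115)
sweep = 180° − θ = 24.4203°

center=(-30.9213,-25.1639) T_A=(-29.2977,-26.8952) T_B=(-30.1586,-27.4115) sweep=24.4203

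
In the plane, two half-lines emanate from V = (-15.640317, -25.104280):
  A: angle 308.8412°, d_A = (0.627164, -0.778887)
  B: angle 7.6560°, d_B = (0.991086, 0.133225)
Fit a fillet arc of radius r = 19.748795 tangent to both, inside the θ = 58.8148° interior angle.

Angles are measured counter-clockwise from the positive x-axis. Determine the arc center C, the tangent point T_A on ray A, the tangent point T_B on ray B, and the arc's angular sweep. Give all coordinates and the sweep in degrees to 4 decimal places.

bisector direction at 338.2486° = (0.928800,-0.370580)
center distance |VC| = r/sin(θ/2) = 19.748795/sin(29.4074°) = 40.220246
C = V + |VC|·bis = (21.7163,-40.0091)
T_A = V + ((C−V)·d_A)·d_A = V + 35.0379·d_A = (6.3342,-52.3948)
T_B = V + ((C−V)·d_B)·d_B = V + 35.0379·d_B = (19.0852,-20.4364)
sweep = 180° − θ = 121.1852°

center=(21.7163,-40.0091) T_A=(6.3342,-52.3948) T_B=(19.0852,-20.4364) sweep=121.1852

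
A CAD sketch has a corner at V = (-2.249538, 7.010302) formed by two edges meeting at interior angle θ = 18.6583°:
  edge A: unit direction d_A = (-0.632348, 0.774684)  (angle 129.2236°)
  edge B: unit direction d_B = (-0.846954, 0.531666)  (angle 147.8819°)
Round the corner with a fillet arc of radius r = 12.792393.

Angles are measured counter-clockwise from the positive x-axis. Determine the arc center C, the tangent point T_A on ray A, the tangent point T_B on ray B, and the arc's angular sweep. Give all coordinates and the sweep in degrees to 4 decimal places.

center=(-61.4006,59.2457) T_A=(-51.4905,67.3350) T_B=(-68.2019,48.4112) sweep=161.3417

bisector direction at 138.5528° = (-0.749565,0.661930)
center distance |VC| = r/sin(θ/2) = 12.792393/sin(9.3292°) = 78.913814
C = V + |VC|·bis = (-61.4006,59.2457)
T_A = V + ((C−V)·d_A)·d_A = V + 77.8701·d_A = (-51.4905,67.3350)
T_B = V + ((C−V)·d_B)·d_B = V + 77.8701·d_B = (-68.2019,48.4112)
sweep = 180° − θ = 161.3417°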